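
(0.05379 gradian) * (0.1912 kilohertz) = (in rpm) 1.543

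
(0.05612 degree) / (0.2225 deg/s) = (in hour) 7.006e-05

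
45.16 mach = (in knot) 2.989e+04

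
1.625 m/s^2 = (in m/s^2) 1.625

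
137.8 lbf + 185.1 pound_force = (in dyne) 1.436e+08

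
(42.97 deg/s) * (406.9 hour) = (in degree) 6.294e+07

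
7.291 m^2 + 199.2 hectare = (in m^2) 1.992e+06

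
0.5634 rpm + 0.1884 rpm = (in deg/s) 4.511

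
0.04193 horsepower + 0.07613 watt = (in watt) 31.34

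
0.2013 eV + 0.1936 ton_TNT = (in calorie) 1.936e+08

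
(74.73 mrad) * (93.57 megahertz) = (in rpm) 6.677e+07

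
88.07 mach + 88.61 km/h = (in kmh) 1.08e+05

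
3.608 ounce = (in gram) 102.3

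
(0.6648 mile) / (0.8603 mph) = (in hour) 0.7728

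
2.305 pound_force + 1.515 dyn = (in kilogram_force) 1.046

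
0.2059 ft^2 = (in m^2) 0.01913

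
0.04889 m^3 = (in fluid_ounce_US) 1653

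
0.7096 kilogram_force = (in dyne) 6.959e+05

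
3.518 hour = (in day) 0.1466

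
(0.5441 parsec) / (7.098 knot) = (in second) 4.598e+15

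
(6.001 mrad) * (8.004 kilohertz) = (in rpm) 458.7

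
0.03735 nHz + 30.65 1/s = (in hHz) 0.3065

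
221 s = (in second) 221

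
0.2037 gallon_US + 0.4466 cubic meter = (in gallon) 118.2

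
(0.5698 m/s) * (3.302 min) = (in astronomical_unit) 7.546e-10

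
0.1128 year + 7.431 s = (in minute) 5.929e+04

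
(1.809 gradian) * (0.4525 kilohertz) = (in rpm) 122.8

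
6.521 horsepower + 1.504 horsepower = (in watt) 5984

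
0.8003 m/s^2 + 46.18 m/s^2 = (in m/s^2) 46.98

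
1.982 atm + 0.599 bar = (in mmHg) 1956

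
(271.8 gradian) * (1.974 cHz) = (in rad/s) 0.08428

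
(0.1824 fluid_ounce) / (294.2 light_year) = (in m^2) 1.938e-24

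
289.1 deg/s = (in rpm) 48.18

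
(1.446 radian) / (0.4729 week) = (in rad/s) 5.056e-06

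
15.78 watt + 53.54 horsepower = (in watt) 3.994e+04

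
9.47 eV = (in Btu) 1.438e-21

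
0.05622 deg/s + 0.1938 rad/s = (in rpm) 1.86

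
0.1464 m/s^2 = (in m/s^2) 0.1464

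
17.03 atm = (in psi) 250.3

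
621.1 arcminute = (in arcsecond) 3.727e+04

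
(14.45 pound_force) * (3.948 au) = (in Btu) 3.598e+10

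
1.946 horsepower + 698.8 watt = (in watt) 2150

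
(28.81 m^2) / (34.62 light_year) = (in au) 5.88e-28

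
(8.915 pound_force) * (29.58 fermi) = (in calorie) 2.804e-13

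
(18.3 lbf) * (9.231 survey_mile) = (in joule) 1.209e+06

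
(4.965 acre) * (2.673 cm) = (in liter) 5.371e+05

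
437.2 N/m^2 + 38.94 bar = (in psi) 564.8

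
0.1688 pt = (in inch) 0.002344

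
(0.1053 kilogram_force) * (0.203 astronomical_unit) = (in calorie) 7.495e+09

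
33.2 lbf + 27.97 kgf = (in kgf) 43.03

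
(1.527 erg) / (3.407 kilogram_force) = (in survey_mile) 2.84e-12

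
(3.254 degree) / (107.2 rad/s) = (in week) 8.76e-10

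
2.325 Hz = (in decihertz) 23.25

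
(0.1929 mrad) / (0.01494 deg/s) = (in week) 1.223e-06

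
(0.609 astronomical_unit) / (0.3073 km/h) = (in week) 1.765e+06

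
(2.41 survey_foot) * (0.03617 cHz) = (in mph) 0.0005943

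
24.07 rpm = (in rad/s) 2.521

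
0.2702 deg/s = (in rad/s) 0.004716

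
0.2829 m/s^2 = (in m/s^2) 0.2829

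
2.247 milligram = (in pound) 4.954e-06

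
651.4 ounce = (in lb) 40.71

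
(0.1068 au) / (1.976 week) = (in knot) 2.599e+04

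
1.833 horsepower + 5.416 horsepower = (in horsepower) 7.249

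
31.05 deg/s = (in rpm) 5.175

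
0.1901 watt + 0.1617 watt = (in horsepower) 0.0004718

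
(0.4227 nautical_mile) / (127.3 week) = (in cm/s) 0.001017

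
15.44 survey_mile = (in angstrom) 2.485e+14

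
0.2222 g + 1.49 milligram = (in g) 0.2237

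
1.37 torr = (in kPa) 0.1827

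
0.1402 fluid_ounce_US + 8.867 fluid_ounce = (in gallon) 0.07037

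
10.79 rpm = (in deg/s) 64.74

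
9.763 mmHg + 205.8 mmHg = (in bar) 0.2874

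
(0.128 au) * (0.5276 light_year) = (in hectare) 9.558e+21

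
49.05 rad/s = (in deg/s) 2810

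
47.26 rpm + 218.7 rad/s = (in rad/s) 223.6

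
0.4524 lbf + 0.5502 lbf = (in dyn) 4.46e+05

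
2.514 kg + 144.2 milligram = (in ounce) 88.68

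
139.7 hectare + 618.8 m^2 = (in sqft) 1.504e+07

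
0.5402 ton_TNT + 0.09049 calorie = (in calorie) 5.402e+08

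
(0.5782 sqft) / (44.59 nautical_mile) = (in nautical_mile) 3.512e-10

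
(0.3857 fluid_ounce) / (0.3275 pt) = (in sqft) 1.063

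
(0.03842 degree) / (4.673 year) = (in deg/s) 2.607e-10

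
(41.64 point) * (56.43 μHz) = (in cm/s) 8.289e-05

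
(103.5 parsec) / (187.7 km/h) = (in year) 1.942e+09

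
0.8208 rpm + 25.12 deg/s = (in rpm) 5.007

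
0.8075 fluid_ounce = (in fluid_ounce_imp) 0.8405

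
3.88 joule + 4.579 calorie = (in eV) 1.438e+20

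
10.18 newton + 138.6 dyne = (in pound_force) 2.289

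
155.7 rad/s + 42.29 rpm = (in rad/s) 160.1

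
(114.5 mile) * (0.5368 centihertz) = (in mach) 2.905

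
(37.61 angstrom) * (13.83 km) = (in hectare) 5.201e-09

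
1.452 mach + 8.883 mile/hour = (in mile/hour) 1115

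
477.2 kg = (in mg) 4.772e+08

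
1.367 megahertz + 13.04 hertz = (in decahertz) 1.367e+05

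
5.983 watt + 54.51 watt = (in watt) 60.49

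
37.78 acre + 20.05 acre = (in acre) 57.83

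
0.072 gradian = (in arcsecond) 233.3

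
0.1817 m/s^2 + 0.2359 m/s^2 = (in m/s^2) 0.4176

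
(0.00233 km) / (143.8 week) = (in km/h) 9.645e-08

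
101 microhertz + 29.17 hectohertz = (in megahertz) 0.002917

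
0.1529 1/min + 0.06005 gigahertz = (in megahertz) 60.05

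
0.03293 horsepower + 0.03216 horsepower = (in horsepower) 0.06509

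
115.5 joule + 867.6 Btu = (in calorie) 2.188e+05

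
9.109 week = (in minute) 9.182e+04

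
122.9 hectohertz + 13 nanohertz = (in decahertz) 1229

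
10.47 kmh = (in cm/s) 290.8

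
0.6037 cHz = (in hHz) 6.037e-05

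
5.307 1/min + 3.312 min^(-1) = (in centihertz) 14.37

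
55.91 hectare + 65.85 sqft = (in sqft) 6.018e+06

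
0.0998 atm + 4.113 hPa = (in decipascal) 1.052e+05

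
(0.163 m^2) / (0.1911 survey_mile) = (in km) 5.3e-07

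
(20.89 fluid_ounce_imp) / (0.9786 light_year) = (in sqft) 6.901e-19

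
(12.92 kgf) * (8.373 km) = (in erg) 1.061e+13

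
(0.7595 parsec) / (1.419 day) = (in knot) 3.716e+11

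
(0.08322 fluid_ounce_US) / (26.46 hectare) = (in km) 9.301e-15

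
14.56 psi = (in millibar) 1004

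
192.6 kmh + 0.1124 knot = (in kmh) 192.8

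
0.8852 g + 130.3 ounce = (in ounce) 130.3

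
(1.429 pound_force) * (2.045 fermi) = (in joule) 1.3e-14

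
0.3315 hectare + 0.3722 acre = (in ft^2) 5.19e+04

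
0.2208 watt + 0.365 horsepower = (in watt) 272.4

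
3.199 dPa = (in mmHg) 0.002399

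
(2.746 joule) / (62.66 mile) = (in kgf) 2.777e-06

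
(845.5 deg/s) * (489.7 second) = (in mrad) 7.226e+06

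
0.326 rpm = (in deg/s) 1.956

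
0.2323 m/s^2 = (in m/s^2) 0.2323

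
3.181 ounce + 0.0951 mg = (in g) 90.18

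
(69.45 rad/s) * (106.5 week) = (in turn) 7.12e+08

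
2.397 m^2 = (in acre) 0.0005923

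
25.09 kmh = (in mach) 0.02047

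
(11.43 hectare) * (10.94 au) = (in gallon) 4.942e+19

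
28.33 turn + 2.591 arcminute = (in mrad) 1.78e+05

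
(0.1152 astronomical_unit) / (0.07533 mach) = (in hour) 1.866e+05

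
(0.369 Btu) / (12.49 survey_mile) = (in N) 0.01937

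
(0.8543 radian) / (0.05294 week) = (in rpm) 0.0002548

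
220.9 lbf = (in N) 982.6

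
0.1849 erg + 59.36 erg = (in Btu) 5.644e-09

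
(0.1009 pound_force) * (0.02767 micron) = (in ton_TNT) 2.968e-18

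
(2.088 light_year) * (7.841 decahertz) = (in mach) 4.549e+15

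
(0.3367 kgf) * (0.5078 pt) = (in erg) 5915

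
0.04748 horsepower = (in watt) 35.41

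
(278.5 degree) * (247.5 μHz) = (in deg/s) 0.06893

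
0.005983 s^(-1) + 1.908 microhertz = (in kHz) 5.985e-06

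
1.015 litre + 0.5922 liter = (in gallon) 0.4246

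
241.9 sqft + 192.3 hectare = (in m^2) 1.923e+06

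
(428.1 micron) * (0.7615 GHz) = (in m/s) 3.26e+05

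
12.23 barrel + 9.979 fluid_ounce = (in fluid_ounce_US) 6.576e+04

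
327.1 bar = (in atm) 322.8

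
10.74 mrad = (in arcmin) 36.92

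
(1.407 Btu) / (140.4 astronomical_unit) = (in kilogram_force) 7.207e-12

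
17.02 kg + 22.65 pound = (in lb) 60.17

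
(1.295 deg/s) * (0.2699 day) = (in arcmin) 1.812e+06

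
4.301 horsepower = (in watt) 3207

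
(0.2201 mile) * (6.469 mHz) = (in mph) 5.126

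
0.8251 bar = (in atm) 0.8143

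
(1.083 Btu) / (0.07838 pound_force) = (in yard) 3584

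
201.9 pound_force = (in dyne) 8.981e+07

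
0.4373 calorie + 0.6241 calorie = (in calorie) 1.061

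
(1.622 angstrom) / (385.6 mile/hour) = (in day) 1.089e-17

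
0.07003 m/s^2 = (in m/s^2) 0.07003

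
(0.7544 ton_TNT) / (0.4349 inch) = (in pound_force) 6.424e+10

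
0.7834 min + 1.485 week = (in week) 1.485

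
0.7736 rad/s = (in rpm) 7.387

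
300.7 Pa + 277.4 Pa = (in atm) 0.005705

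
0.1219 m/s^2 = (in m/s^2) 0.1219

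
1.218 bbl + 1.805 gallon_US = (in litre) 200.5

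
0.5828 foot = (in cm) 17.76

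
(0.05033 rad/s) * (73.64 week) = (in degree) 1.284e+08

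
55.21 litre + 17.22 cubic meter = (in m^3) 17.28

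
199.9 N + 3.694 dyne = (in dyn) 1.999e+07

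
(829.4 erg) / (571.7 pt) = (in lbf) 9.245e-05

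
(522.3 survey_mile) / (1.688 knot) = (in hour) 268.9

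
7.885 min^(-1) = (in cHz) 13.14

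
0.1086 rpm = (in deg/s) 0.6516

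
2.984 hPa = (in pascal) 298.4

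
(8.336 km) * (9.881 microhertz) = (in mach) 0.0002419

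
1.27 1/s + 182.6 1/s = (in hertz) 183.9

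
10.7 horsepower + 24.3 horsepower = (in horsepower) 35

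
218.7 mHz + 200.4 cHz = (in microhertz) 2.223e+06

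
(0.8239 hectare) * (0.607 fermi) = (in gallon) 1.321e-09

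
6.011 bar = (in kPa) 601.1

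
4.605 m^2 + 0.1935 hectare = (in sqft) 2.088e+04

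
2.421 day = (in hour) 58.1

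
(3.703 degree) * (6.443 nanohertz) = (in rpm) 3.976e-09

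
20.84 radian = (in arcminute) 7.164e+04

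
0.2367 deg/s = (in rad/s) 0.004131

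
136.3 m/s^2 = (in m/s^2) 136.3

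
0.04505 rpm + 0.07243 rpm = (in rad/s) 0.0123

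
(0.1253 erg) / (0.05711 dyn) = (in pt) 62.19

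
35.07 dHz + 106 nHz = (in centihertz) 350.7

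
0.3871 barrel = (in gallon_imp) 13.54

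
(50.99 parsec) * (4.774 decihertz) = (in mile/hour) 1.68e+18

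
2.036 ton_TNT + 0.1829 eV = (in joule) 8.519e+09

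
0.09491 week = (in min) 956.7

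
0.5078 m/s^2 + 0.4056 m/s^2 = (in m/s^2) 0.9134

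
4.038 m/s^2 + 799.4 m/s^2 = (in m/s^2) 803.4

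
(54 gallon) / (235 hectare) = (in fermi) 8.698e+07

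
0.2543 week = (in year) 0.004877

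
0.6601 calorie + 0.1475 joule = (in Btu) 0.002758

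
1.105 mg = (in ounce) 3.898e-05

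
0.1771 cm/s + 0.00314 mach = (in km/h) 3.855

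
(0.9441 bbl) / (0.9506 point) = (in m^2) 447.6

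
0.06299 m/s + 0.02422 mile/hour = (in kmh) 0.2657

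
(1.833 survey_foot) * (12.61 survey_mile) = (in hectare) 1.134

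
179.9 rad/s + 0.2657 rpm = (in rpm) 1718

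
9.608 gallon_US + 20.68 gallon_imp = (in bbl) 0.8201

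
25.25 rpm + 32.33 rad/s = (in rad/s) 34.97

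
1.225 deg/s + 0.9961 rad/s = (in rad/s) 1.017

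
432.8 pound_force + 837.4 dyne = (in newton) 1925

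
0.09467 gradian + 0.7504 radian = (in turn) 0.1197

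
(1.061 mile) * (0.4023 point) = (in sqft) 2.608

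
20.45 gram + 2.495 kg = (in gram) 2515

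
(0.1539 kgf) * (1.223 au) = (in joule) 2.761e+11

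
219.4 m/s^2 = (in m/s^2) 219.4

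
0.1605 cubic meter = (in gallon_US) 42.4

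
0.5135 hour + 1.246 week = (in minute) 1.259e+04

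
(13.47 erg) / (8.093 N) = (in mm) 0.0001664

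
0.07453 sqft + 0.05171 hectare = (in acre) 0.1278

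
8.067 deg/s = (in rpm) 1.345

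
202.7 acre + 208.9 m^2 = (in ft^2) 8.832e+06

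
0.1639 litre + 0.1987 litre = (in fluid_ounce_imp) 12.76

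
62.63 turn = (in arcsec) 8.117e+07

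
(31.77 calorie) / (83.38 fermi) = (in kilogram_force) 1.626e+14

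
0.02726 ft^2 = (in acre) 6.258e-07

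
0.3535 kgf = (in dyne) 3.467e+05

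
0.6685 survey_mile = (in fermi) 1.076e+18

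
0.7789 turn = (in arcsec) 1.009e+06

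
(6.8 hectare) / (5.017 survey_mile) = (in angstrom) 8.422e+10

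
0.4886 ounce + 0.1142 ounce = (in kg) 0.01709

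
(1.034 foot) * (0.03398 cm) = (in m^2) 0.0001071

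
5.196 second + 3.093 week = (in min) 3.118e+04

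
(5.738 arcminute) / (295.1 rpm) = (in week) 8.931e-11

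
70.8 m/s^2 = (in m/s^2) 70.8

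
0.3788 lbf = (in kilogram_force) 0.1718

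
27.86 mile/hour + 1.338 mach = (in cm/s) 4.68e+04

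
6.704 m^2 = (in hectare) 0.0006704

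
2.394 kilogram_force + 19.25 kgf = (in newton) 212.3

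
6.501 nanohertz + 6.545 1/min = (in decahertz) 0.01091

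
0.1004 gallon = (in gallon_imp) 0.0836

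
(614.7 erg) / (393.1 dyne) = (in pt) 44.33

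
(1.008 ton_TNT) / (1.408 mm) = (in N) 2.995e+12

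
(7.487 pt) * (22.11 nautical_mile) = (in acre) 0.02673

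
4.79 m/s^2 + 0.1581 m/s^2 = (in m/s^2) 4.948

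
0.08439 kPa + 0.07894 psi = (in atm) 0.006204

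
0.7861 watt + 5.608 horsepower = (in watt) 4183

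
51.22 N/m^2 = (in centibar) 0.05122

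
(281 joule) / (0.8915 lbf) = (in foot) 232.5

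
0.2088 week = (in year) 0.004004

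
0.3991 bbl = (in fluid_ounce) 2146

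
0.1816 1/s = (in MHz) 1.816e-07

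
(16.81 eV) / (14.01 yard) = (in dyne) 2.102e-14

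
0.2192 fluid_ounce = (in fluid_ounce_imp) 0.2282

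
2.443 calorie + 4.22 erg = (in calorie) 2.443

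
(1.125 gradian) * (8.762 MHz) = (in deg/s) 8.872e+06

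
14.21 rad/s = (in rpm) 135.7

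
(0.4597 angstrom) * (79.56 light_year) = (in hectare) 3460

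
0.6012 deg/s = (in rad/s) 0.01049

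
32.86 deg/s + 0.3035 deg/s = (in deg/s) 33.16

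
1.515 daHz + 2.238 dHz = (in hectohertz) 0.1537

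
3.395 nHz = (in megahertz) 3.395e-15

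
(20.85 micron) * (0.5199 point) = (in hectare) 3.824e-13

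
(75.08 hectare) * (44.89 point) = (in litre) 1.189e+07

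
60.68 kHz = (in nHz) 6.068e+13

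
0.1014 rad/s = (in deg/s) 5.81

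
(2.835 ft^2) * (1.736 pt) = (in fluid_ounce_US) 5.454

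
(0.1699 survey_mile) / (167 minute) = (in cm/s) 2.729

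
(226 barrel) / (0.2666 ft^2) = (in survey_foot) 4760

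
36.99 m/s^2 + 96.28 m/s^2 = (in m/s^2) 133.3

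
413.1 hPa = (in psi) 5.992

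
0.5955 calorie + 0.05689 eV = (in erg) 2.492e+07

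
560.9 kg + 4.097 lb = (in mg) 5.628e+08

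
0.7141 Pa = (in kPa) 0.0007141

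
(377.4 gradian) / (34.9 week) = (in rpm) 2.682e-06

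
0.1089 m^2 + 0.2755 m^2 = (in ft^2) 4.138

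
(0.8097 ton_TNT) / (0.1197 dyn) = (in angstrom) 2.83e+25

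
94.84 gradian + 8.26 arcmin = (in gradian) 94.99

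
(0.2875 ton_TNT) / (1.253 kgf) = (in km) 9.789e+04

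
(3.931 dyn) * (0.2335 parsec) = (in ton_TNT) 67.69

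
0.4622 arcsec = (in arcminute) 0.007703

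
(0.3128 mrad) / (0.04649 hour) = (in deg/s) 0.0001071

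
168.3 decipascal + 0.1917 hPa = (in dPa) 360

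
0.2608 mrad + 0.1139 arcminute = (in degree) 0.01684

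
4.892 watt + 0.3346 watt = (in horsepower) 0.007009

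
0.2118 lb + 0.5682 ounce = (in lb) 0.2473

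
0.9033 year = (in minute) 4.748e+05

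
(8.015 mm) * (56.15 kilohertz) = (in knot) 874.8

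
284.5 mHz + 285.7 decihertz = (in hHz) 0.2885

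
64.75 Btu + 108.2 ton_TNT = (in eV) 2.826e+30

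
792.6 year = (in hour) 6.943e+06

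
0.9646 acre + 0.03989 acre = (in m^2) 4065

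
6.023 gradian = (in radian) 0.09461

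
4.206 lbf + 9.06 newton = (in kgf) 2.832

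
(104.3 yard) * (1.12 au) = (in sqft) 1.72e+14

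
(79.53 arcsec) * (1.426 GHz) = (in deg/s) 3.15e+07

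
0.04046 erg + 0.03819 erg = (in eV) 4.909e+10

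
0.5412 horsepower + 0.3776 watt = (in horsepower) 0.5417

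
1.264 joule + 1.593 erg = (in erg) 1.264e+07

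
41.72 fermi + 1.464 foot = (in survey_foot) 1.464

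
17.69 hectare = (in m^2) 1.769e+05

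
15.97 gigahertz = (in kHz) 1.597e+07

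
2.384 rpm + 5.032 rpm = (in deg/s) 44.5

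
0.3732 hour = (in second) 1344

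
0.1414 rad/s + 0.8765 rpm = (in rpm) 2.227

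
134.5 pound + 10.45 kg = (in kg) 71.46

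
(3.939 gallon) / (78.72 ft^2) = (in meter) 0.002039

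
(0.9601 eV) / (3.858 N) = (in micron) 3.987e-14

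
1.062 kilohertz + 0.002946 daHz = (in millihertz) 1.062e+06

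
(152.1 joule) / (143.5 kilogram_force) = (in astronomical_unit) 7.225e-13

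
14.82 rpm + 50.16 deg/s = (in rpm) 23.18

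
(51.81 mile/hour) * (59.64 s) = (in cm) 1.381e+05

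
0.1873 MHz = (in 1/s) 1.873e+05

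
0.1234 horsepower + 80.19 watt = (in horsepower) 0.2309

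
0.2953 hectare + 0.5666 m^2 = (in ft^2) 3.179e+04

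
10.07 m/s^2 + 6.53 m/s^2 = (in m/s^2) 16.6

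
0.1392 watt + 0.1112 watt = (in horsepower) 0.0003358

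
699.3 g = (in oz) 24.67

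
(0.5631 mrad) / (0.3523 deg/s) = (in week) 1.514e-07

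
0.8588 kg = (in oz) 30.29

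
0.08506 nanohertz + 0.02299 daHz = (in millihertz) 229.9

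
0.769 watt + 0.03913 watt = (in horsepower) 0.001084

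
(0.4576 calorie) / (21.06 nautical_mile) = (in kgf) 5.006e-06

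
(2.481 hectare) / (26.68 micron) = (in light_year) 9.829e-08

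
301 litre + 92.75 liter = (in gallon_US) 104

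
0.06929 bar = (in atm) 0.06838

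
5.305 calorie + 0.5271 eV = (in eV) 1.385e+20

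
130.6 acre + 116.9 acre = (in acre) 247.5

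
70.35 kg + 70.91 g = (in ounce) 2484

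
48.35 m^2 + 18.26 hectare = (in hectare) 18.26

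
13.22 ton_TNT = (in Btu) 5.243e+07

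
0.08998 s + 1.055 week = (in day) 7.385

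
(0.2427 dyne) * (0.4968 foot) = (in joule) 3.675e-07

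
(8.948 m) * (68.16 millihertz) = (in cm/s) 60.99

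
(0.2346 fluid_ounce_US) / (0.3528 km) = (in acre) 4.859e-12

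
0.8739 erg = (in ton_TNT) 2.089e-17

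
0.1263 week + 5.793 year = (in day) 2115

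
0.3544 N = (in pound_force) 0.07967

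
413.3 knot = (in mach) 0.6244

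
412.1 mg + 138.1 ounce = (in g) 3915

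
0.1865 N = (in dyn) 1.865e+04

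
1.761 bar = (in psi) 25.54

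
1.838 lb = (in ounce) 29.41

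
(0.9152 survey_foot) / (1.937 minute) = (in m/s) 0.0024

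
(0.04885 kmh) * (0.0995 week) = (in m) 816.6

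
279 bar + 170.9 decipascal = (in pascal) 2.79e+07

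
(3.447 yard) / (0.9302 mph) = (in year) 2.404e-07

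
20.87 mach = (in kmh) 2.558e+04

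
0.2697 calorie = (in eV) 7.043e+18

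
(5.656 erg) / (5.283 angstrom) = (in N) 1071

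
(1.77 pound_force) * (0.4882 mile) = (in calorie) 1478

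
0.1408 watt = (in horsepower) 0.0001888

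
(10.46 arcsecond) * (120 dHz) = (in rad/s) 0.0006085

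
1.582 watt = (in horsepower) 0.002121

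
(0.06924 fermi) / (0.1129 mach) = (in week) 2.978e-24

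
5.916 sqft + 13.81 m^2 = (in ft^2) 154.6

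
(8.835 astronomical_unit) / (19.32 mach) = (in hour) 5.581e+04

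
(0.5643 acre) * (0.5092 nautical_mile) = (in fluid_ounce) 7.282e+10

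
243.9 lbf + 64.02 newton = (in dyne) 1.149e+08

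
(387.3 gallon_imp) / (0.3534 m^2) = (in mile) 0.003096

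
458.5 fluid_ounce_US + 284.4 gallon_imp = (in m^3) 1.306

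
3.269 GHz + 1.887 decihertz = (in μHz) 3.269e+15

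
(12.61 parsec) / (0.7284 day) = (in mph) 1.383e+13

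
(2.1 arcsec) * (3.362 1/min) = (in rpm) 5.448e-06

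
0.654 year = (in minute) 3.437e+05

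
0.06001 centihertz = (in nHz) 6.001e+05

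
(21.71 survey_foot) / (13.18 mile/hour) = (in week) 1.857e-06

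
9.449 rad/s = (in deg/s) 541.4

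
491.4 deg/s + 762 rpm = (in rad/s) 88.37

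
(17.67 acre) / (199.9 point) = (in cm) 1.014e+08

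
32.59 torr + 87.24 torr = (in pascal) 1.598e+04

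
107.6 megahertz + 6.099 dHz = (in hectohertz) 1.076e+06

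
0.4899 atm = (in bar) 0.4964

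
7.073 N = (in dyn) 7.073e+05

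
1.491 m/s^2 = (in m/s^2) 1.491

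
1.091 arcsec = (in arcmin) 0.01818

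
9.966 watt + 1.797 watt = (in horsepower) 0.01577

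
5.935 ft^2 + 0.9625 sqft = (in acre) 0.0001583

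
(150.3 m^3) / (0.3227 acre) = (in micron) 1.151e+05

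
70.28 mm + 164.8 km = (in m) 1.648e+05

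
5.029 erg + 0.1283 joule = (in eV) 8.008e+17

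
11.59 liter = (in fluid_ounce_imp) 407.9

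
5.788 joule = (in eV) 3.613e+19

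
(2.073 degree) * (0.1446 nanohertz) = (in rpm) 4.996e-11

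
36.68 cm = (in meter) 0.3668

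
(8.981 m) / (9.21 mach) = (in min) 4.773e-05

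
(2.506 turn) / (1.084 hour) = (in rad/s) 0.004035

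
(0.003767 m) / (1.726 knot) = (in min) 7.071e-05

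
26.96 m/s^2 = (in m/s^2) 26.96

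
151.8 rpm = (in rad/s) 15.9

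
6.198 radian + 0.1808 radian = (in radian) 6.379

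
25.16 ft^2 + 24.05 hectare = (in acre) 59.43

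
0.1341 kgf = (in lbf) 0.2956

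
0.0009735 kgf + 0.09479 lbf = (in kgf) 0.04397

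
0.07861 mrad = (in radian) 7.861e-05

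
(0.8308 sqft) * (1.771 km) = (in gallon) 3.611e+04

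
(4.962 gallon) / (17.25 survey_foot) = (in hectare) 3.572e-07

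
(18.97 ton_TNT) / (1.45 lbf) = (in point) 3.488e+13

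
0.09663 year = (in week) 5.039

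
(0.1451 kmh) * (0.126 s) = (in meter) 0.005079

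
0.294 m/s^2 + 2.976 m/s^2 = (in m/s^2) 3.27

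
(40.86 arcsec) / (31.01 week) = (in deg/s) 6.052e-10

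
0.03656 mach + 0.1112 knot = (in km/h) 45.02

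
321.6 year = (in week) 1.677e+04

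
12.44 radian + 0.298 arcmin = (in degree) 712.8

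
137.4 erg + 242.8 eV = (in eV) 8.576e+13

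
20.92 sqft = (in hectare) 0.0001944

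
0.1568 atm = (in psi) 2.304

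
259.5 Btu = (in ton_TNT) 6.544e-05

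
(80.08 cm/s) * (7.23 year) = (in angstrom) 1.826e+18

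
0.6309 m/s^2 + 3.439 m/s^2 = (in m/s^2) 4.07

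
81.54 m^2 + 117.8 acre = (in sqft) 5.132e+06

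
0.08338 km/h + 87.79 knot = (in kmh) 162.7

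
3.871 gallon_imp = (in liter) 17.6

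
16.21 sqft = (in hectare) 0.0001506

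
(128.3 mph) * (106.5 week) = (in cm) 3.694e+11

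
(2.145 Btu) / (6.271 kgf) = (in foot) 120.7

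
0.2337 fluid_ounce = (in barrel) 4.347e-05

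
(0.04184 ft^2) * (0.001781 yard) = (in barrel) 3.982e-05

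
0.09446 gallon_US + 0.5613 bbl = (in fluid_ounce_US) 3030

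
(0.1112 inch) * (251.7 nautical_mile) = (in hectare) 0.1317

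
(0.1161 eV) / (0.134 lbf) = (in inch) 1.229e-18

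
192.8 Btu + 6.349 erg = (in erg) 2.034e+12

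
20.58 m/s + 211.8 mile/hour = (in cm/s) 1.153e+04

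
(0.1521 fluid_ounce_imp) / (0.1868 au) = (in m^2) 1.546e-16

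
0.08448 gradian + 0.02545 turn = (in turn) 0.02566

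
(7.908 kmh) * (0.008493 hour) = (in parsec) 2.177e-15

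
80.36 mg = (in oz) 0.002835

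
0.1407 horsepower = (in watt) 104.9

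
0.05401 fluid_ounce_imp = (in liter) 0.001535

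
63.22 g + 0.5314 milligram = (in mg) 6.322e+04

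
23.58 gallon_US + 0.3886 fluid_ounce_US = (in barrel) 0.5615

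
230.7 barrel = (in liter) 3.668e+04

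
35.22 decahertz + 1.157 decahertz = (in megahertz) 0.0003638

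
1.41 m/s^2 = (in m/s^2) 1.41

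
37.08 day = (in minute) 5.34e+04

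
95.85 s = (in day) 0.001109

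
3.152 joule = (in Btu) 0.002988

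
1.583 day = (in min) 2280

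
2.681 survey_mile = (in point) 1.223e+07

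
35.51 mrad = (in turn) 0.005652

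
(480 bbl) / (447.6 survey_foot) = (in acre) 0.0001382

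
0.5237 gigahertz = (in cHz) 5.237e+10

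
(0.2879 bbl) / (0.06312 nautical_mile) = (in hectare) 3.916e-08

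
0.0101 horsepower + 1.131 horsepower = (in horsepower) 1.141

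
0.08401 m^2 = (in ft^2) 0.9043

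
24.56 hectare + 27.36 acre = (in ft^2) 3.835e+06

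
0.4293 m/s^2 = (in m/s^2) 0.4293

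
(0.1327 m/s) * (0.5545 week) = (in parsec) 1.442e-12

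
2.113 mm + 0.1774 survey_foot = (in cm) 5.618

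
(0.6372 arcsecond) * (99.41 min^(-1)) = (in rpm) 4.888e-05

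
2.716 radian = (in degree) 155.6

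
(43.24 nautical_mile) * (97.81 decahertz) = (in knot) 1.523e+08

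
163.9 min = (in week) 0.01626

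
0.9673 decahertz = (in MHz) 9.673e-06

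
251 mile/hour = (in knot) 218.1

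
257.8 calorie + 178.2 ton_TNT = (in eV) 4.654e+30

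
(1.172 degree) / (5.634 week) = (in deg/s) 3.44e-07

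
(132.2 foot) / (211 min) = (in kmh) 0.01146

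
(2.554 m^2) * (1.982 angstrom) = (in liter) 5.062e-07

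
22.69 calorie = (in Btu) 0.08998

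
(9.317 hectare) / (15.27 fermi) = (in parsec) 197.7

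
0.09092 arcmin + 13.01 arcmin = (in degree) 0.2183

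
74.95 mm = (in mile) 4.657e-05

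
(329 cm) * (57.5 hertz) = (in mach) 0.5556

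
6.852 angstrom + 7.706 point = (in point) 7.706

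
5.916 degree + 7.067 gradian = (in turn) 0.0341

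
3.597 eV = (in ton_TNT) 1.377e-28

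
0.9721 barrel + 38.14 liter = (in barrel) 1.212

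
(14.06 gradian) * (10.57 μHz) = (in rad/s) 2.334e-06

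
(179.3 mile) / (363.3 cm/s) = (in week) 0.1313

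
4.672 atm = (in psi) 68.66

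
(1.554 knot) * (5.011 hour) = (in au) 9.64e-08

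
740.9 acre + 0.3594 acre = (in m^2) 3e+06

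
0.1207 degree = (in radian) 0.002107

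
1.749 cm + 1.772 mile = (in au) 1.906e-08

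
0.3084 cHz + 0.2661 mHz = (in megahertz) 3.35e-09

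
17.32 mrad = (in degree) 0.9924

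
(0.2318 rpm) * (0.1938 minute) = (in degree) 16.17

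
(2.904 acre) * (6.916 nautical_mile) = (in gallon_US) 3.976e+10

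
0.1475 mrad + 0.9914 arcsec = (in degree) 0.008727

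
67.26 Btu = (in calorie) 1.696e+04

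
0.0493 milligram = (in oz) 1.739e-06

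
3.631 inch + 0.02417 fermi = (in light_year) 9.748e-18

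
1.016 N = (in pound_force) 0.2284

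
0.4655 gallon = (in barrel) 0.01108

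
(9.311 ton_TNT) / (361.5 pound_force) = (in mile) 1.505e+04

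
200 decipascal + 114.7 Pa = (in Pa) 134.7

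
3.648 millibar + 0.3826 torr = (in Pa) 415.8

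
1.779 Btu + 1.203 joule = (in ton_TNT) 4.489e-07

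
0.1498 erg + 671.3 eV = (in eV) 9.35e+10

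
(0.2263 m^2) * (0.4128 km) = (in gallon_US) 2.468e+04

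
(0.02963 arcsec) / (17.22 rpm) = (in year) 2.526e-15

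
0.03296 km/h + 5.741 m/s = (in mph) 12.86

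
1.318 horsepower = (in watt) 982.8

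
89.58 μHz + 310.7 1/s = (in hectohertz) 3.107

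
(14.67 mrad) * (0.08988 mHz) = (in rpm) 1.259e-05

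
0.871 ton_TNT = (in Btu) 3.454e+06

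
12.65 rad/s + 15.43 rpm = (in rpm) 136.2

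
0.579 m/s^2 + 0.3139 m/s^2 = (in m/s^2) 0.8929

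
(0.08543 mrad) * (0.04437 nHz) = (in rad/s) 3.791e-15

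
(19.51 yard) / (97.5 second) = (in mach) 0.0005374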